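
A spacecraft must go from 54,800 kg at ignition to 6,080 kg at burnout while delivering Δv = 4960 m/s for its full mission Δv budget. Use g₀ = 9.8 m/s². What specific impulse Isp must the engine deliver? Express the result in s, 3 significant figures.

Isp ≈ 230 s

ln(m₀/m_f) = ln(54800/6080) = ln(9.013) = 2.1987.
v_e = Δv / ln(m₀/m_f) = 4960 / 2.1987 = 2255.9 m/s.
Isp = v_e / g₀ = 2255.9 / 9.8 = 230.2 s.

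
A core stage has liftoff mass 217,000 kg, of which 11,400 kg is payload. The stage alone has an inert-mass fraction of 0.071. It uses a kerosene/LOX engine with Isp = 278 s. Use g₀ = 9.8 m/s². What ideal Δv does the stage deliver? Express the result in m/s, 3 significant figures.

Stage wet mass = m₀ − payload = 217,000 − 11,400 = 205,600 kg.
Stage dry mass = ε × stage wet mass = 0.071 × 205,600 = 14,597.6 kg.
Burnout mass m_f = stage dry + payload = 14,597.6 + 11,400 = 25,997.6 kg.
v_e = Isp · g₀ = 278 × 9.8 = 2724.4 m/s.
Rocket equation: Δv = v_e · ln(217,000/25,997.6) = 2724.4 × ln(8.347) = 2724.4 × 2.1219 ≈ 5781 m/s.

Δv ≈ 5780 m/s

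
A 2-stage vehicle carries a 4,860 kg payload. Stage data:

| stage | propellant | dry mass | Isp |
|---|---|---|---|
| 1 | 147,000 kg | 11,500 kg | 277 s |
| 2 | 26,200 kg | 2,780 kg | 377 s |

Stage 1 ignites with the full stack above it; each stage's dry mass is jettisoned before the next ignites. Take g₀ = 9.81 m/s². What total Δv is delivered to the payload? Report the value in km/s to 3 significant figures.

Ignition mass of stage 1 = 147,000+11,500 + 26,200+2,780 + 4,860 = 192,340 kg.
Stage 1: m₀ = 192,340 kg, m_f = 192,340 − 147,000 = 45,340 kg; Δv = 277×9.81×ln(4.242) = 2717.4×1.4451 ≈ 3927 m/s.
Stage 2: m₀ = 33,840 kg, m_f = 33,840 − 26,200 = 7,640 kg; Δv = 377×9.81×ln(4.429) = 3698.4×1.4882 ≈ 5504 m/s.
Total Δv = 3927 + 5504 = 9431 m/s.

Δv ≈ 9.43 km/s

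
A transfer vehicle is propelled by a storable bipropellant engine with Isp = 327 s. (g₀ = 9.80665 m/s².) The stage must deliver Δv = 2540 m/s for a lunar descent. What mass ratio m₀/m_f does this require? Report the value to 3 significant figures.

v_e = Isp · g₀ = 327 × 9.80665 = 3206.8 m/s.
m₀/m_f = exp(Δv / v_e) = exp(2540 / 3206.8) = exp(0.7921) = 2.2080.

mass ratio ≈ 2.21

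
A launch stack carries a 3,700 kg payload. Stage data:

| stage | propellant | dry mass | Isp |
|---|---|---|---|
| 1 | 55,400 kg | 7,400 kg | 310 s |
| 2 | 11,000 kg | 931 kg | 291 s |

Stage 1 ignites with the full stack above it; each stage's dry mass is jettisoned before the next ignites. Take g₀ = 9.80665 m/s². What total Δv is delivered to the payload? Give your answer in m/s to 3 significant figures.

Ignition mass of stage 1 = 55,400+7,400 + 11,000+931 + 3,700 = 78,431 kg.
Stage 1: m₀ = 78,431 kg, m_f = 78,431 − 55,400 = 23,031 kg; Δv = 310×9.80665×ln(3.405) = 3040.1×1.2254 ≈ 3725 m/s.
Stage 2: m₀ = 15,631 kg, m_f = 15,631 − 11,000 = 4,631 kg; Δv = 291×9.80665×ln(3.375) = 2853.7×1.2165 ≈ 3472 m/s.
Total Δv = 3725 + 3472 = 7197 m/s.

Δv ≈ 7200 m/s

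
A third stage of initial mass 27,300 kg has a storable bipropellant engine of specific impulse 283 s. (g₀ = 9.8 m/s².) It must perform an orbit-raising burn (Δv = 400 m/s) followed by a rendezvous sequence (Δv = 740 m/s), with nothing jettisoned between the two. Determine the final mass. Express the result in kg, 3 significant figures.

v_e = Isp · g₀ = 283 × 9.8 = 2773.4 m/s.
After the first burn: m = 27300 × exp(−400/2773.4) = 27300 × 0.86569 = 23,633.3 kg.
After the second burn: m = 23,633.3 × exp(−740/2773.4) = 23,633.3 × 0.76581 = 18,098.6 kg.

final mass ≈ 18100 kg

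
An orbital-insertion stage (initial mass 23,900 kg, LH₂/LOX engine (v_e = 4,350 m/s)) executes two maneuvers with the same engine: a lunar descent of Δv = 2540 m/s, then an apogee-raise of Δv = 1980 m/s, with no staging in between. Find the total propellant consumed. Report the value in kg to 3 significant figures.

total propellant consumed ≈ 15400 kg

After the first burn: m = 23900 × exp(−2540/4350.0) = 23900 × 0.55771 = 13,329.3 kg.
After the second burn: m = 13,329.3 × exp(−1980/4350.0) = 13,329.3 × 0.63434 = 8,455.31 kg.
Total propellant = m₀ − m_final = 23900 − 8,455.31 = 15,444.69 kg.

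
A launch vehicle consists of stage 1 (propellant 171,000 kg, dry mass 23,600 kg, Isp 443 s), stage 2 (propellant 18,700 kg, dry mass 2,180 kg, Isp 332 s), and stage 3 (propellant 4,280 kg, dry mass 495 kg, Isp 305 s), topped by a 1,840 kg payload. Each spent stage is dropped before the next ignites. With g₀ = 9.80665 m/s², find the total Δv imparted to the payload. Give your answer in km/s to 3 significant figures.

Δv ≈ 13.2 km/s

Ignition mass of stage 1 = 171,000+23,600 + 18,700+2,180 + 4,280+495 + 1,840 = 222,095 kg.
Stage 1: m₀ = 222,095 kg, m_f = 222,095 − 171,000 = 51,095 kg; Δv = 443×9.80665×ln(4.347) = 4344.3×1.4694 ≈ 6384 m/s.
Stage 2: m₀ = 27,495 kg, m_f = 27,495 − 18,700 = 8,795 kg; Δv = 332×9.80665×ln(3.126) = 3255.8×1.1398 ≈ 3711 m/s.
Stage 3: m₀ = 6,615 kg, m_f = 6,615 − 4,280 = 2,335 kg; Δv = 305×9.80665×ln(2.833) = 2991.0×1.0413 ≈ 3115 m/s.
Total Δv = 6384 + 3711 + 3115 = 13210 m/s.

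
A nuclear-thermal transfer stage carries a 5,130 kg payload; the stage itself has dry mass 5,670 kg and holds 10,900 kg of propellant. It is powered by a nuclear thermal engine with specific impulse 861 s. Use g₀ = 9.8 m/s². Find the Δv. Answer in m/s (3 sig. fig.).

v_e = Isp · g₀ = 861 × 9.8 = 8437.8 m/s.
m₀ = payload + dry + propellant = 5,130 + 5,670 + 10,900 = 21,700 kg.
m_f = payload + dry = 5,130 + 5,670 = 10,800 kg.
Rocket equation: Δv = v_e · ln(m₀/m_f) = 8437.8 × ln(2.009) = 8437.8 × 0.6978 ≈ 5887.6 m/s.

Δv ≈ 5890 m/s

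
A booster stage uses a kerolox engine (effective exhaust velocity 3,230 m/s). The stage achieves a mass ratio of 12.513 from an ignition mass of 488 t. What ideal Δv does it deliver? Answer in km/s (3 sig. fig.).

Δv ≈ 8.16 km/s

Rocket equation: Δv = v_e · ln(12.513) = 3230.0 × 2.5268 ≈ 8161.5 m/s.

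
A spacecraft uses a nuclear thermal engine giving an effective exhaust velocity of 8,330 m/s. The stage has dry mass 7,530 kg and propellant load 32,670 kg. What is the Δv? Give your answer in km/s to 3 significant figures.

Δv ≈ 14.0 km/s

m₀ = m_dry + m_prop = 7,530 + 32,670 = 40,200 kg.
Using Δv = v_e ln(m₀/m_f): Δv = v_e · ln(m₀/m_f) = 8330.0 × ln(5.339) = 8330.0 × 1.6750 ≈ 13952.5 m/s.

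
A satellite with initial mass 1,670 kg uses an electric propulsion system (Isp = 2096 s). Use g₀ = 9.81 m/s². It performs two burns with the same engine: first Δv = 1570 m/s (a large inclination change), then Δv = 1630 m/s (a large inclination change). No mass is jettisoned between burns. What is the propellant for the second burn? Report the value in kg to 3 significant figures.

propellant for the second burn ≈ 118 kg

v_e = Isp · g₀ = 2096 × 9.81 = 20561.8 m/s.
After the first burn: m = 1670 × exp(−1570/20561.8) = 1670 × 0.92649 = 1,547.24 kg.
After the second burn: m = 1,547.24 × exp(−1630/20561.8) = 1,547.24 × 0.92379 = 1,429.32 kg.
Second-burn propellant = 1,547.24 − 1,429.32 = 117.92 kg.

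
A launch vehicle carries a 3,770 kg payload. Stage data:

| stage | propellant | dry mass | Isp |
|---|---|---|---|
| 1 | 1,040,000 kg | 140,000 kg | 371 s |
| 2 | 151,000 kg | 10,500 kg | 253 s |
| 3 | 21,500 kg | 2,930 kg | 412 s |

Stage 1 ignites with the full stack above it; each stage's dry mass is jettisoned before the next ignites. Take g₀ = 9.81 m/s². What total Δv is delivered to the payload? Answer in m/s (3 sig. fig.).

Δv ≈ 14900 m/s

Ignition mass of stage 1 = 1,040,000+140,000 + 151,000+10,500 + 21,500+2,930 + 3,770 = 1,369,700 kg.
Stage 1: m₀ = 1,369,700 kg, m_f = 1,369,700 − 1,040,000 = 329,700 kg; Δv = 371×9.81×ln(4.154) = 3639.5×1.4242 ≈ 5183 m/s.
Stage 2: m₀ = 189,700 kg, m_f = 189,700 − 151,000 = 38,700 kg; Δv = 253×9.81×ln(4.902) = 2481.9×1.5896 ≈ 3945 m/s.
Stage 3: m₀ = 28,200 kg, m_f = 28,200 − 21,500 = 6,700 kg; Δv = 412×9.81×ln(4.209) = 4041.7×1.4372 ≈ 5809 m/s.
Total Δv = 5183 + 3945 + 5809 = 14937 m/s.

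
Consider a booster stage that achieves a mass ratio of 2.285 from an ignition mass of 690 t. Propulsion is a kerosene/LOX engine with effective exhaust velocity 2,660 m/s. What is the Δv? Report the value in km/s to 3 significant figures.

Δv = v_e · ln(2.285) = 2660.0 × 0.8264 ≈ 2198.1 m/s.

Δv ≈ 2.20 km/s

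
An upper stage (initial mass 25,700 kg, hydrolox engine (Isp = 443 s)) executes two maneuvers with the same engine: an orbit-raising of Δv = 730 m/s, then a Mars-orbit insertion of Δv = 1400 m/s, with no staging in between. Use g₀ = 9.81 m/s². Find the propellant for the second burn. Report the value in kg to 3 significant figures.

propellant for the second burn ≈ 5980 kg

v_e = Isp · g₀ = 443 × 9.81 = 4345.8 m/s.
After the first burn: m = 25700 × exp(−730/4345.8) = 25700 × 0.84537 = 21,726 kg.
After the second burn: m = 21,726 × exp(−1400/4345.8) = 21,726 × 0.72459 = 15,742.4 kg.
Second-burn propellant = 21,726 − 15,742.4 = 5,983.6 kg.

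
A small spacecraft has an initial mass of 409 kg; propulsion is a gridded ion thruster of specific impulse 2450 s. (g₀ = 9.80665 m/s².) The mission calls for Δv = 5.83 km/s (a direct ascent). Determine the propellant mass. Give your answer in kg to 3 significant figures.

v_e = Isp · g₀ = 2450 × 9.80665 = 24026.3 m/s.
m₀/m_f = exp(Δv / v_e) = exp(5830 / 24026.3) = exp(0.2427) = 1.2746.
m_f = 409 / 1.2746 = 320.885 kg, so propellant = m₀ − m_f = 409 − 320.885 = 88.115 kg.

propellant mass ≈ 88.1 kg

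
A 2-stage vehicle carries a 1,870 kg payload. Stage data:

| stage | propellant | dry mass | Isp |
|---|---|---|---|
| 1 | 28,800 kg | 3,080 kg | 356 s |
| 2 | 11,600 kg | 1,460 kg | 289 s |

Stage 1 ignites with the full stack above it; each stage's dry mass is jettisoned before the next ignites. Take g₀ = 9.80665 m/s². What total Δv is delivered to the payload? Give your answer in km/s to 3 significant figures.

Δv ≈ 7.59 km/s

Ignition mass of stage 1 = 28,800+3,080 + 11,600+1,460 + 1,870 = 46,810 kg.
Stage 1: m₀ = 46,810 kg, m_f = 46,810 − 28,800 = 18,010 kg; Δv = 356×9.80665×ln(2.599) = 3491.2×0.9552 ≈ 3335 m/s.
Stage 2: m₀ = 14,930 kg, m_f = 14,930 − 11,600 = 3,330 kg; Δv = 289×9.80665×ln(4.483) = 2834.1×1.5004 ≈ 4252 m/s.
Total Δv = 3335 + 4252 = 7587 m/s.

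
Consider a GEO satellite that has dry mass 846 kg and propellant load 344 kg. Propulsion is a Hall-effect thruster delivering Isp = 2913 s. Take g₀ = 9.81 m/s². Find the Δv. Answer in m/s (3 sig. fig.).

v_e = Isp · g₀ = 2913 × 9.81 = 28576.5 m/s.
m₀ = m_dry + m_prop = 846 + 344 = 1,190 kg.
Using Δv = v_e ln(m₀/m_f): Δv = v_e · ln(m₀/m_f) = 28576.5 × ln(1.407) = 28576.5 × 0.3412 ≈ 9750.0 m/s.

Δv ≈ 9750 m/s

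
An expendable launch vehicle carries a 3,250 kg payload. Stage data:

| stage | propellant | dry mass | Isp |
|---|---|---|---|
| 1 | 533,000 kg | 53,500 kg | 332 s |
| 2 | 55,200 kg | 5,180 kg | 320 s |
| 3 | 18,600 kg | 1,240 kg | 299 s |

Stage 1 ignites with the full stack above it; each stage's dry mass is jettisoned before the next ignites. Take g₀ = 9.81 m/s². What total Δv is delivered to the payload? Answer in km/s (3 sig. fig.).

Ignition mass of stage 1 = 533,000+53,500 + 55,200+5,180 + 18,600+1,240 + 3,250 = 669,970 kg.
Stage 1: m₀ = 669,970 kg, m_f = 669,970 − 533,000 = 136,970 kg; Δv = 332×9.81×ln(4.891) = 3256.9×1.5875 ≈ 5170 m/s.
Stage 2: m₀ = 83,470 kg, m_f = 83,470 − 55,200 = 28,270 kg; Δv = 320×9.81×ln(2.953) = 3139.2×1.0827 ≈ 3399 m/s.
Stage 3: m₀ = 23,090 kg, m_f = 23,090 − 18,600 = 4,490 kg; Δv = 299×9.81×ln(5.143) = 2933.2×1.6375 ≈ 4803 m/s.
Total Δv = 5170 + 3399 + 4803 = 13372 m/s.

Δv ≈ 13.4 km/s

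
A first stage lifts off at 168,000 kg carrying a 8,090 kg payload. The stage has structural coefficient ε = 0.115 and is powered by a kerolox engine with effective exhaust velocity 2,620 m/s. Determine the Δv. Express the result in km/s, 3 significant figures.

Δv ≈ 4.84 km/s

Stage wet mass = m₀ − payload = 168,000 − 8,090 = 159,910 kg.
Stage dry mass = ε × stage wet mass = 0.115 × 159,910 = 18,389.7 kg.
Burnout mass m_f = stage dry + payload = 18,389.7 + 8,090 = 26,479.7 kg.
By the Tsiolkovsky rocket equation, Δv = v_e · ln(168,000/26,479.7) = 2620.0 × ln(6.344) = 2620.0 × 1.8476 ≈ 4841 m/s.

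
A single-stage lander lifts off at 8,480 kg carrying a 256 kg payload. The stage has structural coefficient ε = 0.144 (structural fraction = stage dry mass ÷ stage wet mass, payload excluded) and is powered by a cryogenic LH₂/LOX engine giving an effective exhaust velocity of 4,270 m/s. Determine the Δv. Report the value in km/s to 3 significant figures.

Stage wet mass = m₀ − payload = 8,480 − 256 = 8,224 kg.
Stage dry mass = ε × stage wet mass = 0.144 × 8,224 = 1,184.26 kg.
Burnout mass m_f = stage dry + payload = 1,184.26 + 256 = 1,440.26 kg.
Δv = v_e · ln(8,480/1,440.26) = 4270.0 × ln(5.888) = 4270.0 × 1.7729 ≈ 7570 m/s.

Δv ≈ 7.57 km/s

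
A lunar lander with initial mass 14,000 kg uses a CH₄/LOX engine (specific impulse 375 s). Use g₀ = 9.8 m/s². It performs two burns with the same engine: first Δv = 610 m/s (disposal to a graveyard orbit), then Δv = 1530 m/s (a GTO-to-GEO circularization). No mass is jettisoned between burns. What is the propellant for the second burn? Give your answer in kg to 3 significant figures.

v_e = Isp · g₀ = 375 × 9.8 = 3675.0 m/s.
After the first burn: m = 14000 × exp(−610/3675.0) = 14000 × 0.84706 = 11,858.8 kg.
After the second burn: m = 11,858.8 × exp(−1530/3675.0) = 11,858.8 × 0.65946 = 7,820.4 kg.
Second-burn propellant = 11,858.8 − 7,820.4 = 4,038.4 kg.

propellant for the second burn ≈ 4040 kg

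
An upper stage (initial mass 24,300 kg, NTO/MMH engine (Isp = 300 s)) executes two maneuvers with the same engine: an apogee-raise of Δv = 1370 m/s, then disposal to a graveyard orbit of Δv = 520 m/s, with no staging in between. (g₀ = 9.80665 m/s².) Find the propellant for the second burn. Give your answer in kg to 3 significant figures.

propellant for the second burn ≈ 2470 kg

v_e = Isp · g₀ = 300 × 9.80665 = 2942.0 m/s.
After the first burn: m = 24300 × exp(−1370/2942.0) = 24300 × 0.62771 = 15,253.4 kg.
After the second burn: m = 15,253.4 × exp(−520/2942.0) = 15,253.4 × 0.83799 = 12,782.2 kg.
Second-burn propellant = 15,253.4 − 12,782.2 = 2,471.2 kg.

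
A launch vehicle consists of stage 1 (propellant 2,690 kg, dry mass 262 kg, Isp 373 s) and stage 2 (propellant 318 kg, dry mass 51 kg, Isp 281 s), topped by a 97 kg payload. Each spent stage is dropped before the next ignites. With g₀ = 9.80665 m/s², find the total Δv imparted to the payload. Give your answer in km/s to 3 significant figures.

Ignition mass of stage 1 = 2,690+262 + 318+51 + 97 = 3,418 kg.
Stage 1: m₀ = 3,418 kg, m_f = 3,418 − 2,690 = 728 kg; Δv = 373×9.80665×ln(4.695) = 3657.9×1.5465 ≈ 5657 m/s.
Stage 2: m₀ = 466 kg, m_f = 466 − 318 = 148 kg; Δv = 281×9.80665×ln(3.149) = 2755.7×1.1470 ≈ 3161 m/s.
Total Δv = 5657 + 3161 = 8818 m/s.

Δv ≈ 8.82 km/s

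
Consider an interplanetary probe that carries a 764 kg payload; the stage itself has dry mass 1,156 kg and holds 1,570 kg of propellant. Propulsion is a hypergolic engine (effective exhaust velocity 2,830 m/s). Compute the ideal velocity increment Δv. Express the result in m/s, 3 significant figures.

Δv ≈ 1690 m/s

m₀ = payload + dry + propellant = 764 + 1,156 + 1,570 = 3,490 kg.
m_f = payload + dry = 764 + 1,156 = 1,920 kg.
Using Δv = v_e ln(m₀/m_f): Δv = v_e · ln(m₀/m_f) = 2830.0 × ln(1.818) = 2830.0 × 0.5976 ≈ 1691.1 m/s.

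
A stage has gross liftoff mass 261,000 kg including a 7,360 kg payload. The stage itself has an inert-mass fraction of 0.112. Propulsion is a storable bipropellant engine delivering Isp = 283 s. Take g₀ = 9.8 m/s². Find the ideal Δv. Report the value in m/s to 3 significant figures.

Δv ≈ 5510 m/s

Stage wet mass = m₀ − payload = 261,000 − 7,360 = 253,640 kg.
Stage dry mass = ε × stage wet mass = 0.112 × 253,640 = 28,407.7 kg.
Burnout mass m_f = stage dry + payload = 28,407.7 + 7,360 = 35,767.7 kg.
v_e = Isp · g₀ = 283 × 9.8 = 2773.4 m/s.
Using Δv = v_e ln(m₀/m_f): Δv = v_e · ln(261,000/35,767.7) = 2773.4 × ln(7.297) = 2773.4 × 1.9875 ≈ 5512 m/s.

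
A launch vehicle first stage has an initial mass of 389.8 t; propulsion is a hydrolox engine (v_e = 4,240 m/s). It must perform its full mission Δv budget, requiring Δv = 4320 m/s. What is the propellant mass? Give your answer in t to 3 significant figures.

m₀/m_f = exp(Δv / v_e) = exp(4320 / 4240.0) = exp(1.0189) = 2.7701.
m_f = 389.8 / 2.7701 = 140.717 t, so propellant = m₀ − m_f = 389.8 − 140.717 = 249.083 t.

propellant mass ≈ 249 t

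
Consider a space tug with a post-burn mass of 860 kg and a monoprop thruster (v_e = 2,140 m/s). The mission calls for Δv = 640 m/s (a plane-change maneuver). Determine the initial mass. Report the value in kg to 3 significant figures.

initial mass ≈ 1160 kg

From the ideal rocket equation, m₀/m_f = exp(Δv / v_e) = exp(640 / 2140.0) = exp(0.2991) = 1.3486.
m₀ = m_f × 1.3486 = 860 × 1.3486 = 1,159.8 kg.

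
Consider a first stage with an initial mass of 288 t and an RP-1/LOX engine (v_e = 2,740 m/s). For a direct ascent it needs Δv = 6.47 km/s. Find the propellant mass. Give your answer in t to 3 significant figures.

propellant mass ≈ 261 t

m₀/m_f = exp(Δv / v_e) = exp(6470 / 2740.0) = exp(2.3613) = 10.6049.
m_f = 288 / 10.6049 = 27.1573 t, so propellant = m₀ − m_f = 288 − 27.1573 = 260.8427 t.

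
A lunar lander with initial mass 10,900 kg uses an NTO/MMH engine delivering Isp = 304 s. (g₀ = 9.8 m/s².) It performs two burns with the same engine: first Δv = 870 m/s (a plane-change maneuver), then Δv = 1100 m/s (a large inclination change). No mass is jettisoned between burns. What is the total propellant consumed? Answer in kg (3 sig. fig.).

v_e = Isp · g₀ = 304 × 9.8 = 2979.2 m/s.
After the first burn: m = 10900 × exp(−870/2979.2) = 10900 × 0.74675 = 8,139.58 kg.
After the second burn: m = 8,139.58 × exp(−1100/2979.2) = 8,139.58 × 0.69127 = 5,626.65 kg.
Total propellant = m₀ − m_final = 10900 − 5,626.65 = 5,273.35 kg.

total propellant consumed ≈ 5270 kg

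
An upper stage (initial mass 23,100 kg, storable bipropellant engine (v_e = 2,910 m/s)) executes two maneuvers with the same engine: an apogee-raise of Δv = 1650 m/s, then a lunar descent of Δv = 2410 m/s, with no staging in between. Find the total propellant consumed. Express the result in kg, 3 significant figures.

After the first burn: m = 23100 × exp(−1650/2910.0) = 23100 × 0.56722 = 13,102.8 kg.
After the second burn: m = 13,102.8 × exp(−2410/2910.0) = 13,102.8 × 0.43684 = 5,723.83 kg.
Total propellant = m₀ − m_final = 23100 − 5,723.83 = 17,376.17 kg.

total propellant consumed ≈ 17400 kg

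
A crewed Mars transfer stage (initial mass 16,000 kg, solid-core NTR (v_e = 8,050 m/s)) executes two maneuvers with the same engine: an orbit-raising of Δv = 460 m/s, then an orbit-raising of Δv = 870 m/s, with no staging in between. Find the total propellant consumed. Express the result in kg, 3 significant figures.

After the first burn: m = 16000 × exp(−460/8050.0) = 16000 × 0.94446 = 15,111.4 kg.
After the second burn: m = 15,111.4 × exp(−870/8050.0) = 15,111.4 × 0.89756 = 13,563.4 kg.
Total propellant = m₀ − m_final = 16000 − 13,563.4 = 2,436.6 kg.

total propellant consumed ≈ 2440 kg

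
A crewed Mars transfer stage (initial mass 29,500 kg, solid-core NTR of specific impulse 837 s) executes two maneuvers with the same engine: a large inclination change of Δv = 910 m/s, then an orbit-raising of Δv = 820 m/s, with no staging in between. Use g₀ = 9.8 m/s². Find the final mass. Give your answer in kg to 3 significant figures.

v_e = Isp · g₀ = 837 × 9.8 = 8202.6 m/s.
After the first burn: m = 29500 × exp(−910/8202.6) = 29500 × 0.89499 = 26,402.2 kg.
After the second burn: m = 26,402.2 × exp(−820/8202.6) = 26,402.2 × 0.90487 = 23,890.6 kg.

final mass ≈ 23900 kg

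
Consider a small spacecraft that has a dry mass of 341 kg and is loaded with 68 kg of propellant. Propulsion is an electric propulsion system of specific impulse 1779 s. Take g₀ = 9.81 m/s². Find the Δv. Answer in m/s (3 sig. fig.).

v_e = Isp · g₀ = 1779 × 9.81 = 17452.0 m/s.
m₀ = m_dry + m_prop = 341 + 68 = 409 kg.
By the Tsiolkovsky rocket equation, Δv = v_e · ln(m₀/m_f) = 17452.0 × ln(1.199) = 17452.0 × 0.1818 ≈ 3173.3 m/s.

Δv ≈ 3170 m/s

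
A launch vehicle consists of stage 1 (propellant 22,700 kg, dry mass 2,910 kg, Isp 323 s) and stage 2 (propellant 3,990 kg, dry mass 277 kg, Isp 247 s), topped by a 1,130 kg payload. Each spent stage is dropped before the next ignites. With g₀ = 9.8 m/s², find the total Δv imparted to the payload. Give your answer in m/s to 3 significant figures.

Δv ≈ 7420 m/s

Ignition mass of stage 1 = 22,700+2,910 + 3,990+277 + 1,130 = 31,007 kg.
Stage 1: m₀ = 31,007 kg, m_f = 31,007 − 22,700 = 8,307 kg; Δv = 323×9.8×ln(3.733) = 3165.4×1.3171 ≈ 4169 m/s.
Stage 2: m₀ = 5,397 kg, m_f = 5,397 − 3,990 = 1,407 kg; Δv = 247×9.8×ln(3.836) = 2420.6×1.3444 ≈ 3254 m/s.
Total Δv = 4169 + 3254 = 7423 m/s.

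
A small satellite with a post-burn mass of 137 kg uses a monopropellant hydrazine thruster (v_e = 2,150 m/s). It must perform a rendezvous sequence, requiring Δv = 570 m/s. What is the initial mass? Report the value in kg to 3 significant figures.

From the ideal rocket equation, m₀/m_f = exp(Δv / v_e) = exp(570 / 2150.0) = exp(0.2651) = 1.3036.
m₀ = m_f × 1.3036 = 137 × 1.3036 = 178.593 kg.

initial mass ≈ 179 kg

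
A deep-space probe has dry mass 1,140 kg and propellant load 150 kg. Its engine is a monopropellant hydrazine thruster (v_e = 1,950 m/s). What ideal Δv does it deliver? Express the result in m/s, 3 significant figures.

m₀ = m_dry + m_prop = 1,140 + 150 = 1,290 kg.
From the ideal rocket equation, Δv = v_e · ln(m₀/m_f) = 1950.0 × ln(1.132) = 1950.0 × 0.1236 ≈ 241.0 m/s.

Δv ≈ 241 m/s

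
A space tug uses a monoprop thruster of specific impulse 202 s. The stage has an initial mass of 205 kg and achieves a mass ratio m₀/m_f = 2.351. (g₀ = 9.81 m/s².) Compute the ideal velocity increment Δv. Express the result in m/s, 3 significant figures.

v_e = Isp · g₀ = 202 × 9.81 = 1981.6 m/s.
Rocket equation: Δv = v_e · ln(2.351) = 1981.6 × 0.8548 ≈ 1694.0 m/s.

Δv ≈ 1690 m/s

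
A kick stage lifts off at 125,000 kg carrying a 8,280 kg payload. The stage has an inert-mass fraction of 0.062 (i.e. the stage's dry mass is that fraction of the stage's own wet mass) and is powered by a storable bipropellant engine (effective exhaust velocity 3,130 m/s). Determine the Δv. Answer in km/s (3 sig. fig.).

Δv ≈ 6.53 km/s

Stage wet mass = m₀ − payload = 125,000 − 8,280 = 116,720 kg.
Stage dry mass = ε × stage wet mass = 0.062 × 116,720 = 7,236.64 kg.
Burnout mass m_f = stage dry + payload = 7,236.64 + 8,280 = 15,516.64 kg.
By the Tsiolkovsky rocket equation, Δv = v_e · ln(125,000/15,516.64) = 3130.0 × ln(8.056) = 3130.0 × 2.0864 ≈ 6530 m/s.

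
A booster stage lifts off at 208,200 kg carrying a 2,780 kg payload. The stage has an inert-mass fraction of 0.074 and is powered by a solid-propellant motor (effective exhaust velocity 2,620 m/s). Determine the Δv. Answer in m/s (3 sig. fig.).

Δv ≈ 6420 m/s

Stage wet mass = m₀ − payload = 208,200 − 2,780 = 205,420 kg.
Stage dry mass = ε × stage wet mass = 0.074 × 205,420 = 15,201.1 kg.
Burnout mass m_f = stage dry + payload = 15,201.1 + 2,780 = 17,981.1 kg.
By the Tsiolkovsky rocket equation, Δv = v_e · ln(208,200/17,981.1) = 2620.0 × ln(11.58) = 2620.0 × 2.4492 ≈ 6417 m/s.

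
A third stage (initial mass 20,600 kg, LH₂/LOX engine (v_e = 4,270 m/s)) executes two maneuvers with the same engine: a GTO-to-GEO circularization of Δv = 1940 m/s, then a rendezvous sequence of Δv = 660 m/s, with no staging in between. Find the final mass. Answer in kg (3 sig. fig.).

After the first burn: m = 20600 × exp(−1940/4270.0) = 20600 × 0.63487 = 13,078.3 kg.
After the second burn: m = 13,078.3 × exp(−660/4270.0) = 13,078.3 × 0.85679 = 11,205.4 kg.

final mass ≈ 11200 kg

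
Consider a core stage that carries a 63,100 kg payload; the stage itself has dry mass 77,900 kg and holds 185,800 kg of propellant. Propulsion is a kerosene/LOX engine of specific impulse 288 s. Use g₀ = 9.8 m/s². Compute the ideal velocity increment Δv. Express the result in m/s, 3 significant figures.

Δv ≈ 2370 m/s

v_e = Isp · g₀ = 288 × 9.8 = 2822.4 m/s.
m₀ = payload + dry + propellant = 63,100 + 77,900 + 185,800 = 326,800 kg.
m_f = payload + dry = 63,100 + 77,900 = 141,000 kg.
Rocket equation: Δv = v_e · ln(m₀/m_f) = 2822.4 × ln(2.318) = 2822.4 × 0.8406 ≈ 2372.5 m/s.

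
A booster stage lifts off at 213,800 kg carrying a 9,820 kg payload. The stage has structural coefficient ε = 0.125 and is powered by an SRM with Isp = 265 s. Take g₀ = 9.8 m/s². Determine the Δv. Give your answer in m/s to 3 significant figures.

Stage wet mass = m₀ − payload = 213,800 − 9,820 = 203,980 kg.
Stage dry mass = ε × stage wet mass = 0.125 × 203,980 = 25,497.5 kg.
Burnout mass m_f = stage dry + payload = 25,497.5 + 9,820 = 35,317.5 kg.
v_e = Isp · g₀ = 265 × 9.8 = 2597.0 m/s.
Δv = v_e · ln(213,800/35,317.5) = 2597.0 × ln(6.054) = 2597.0 × 1.8007 ≈ 4676 m/s.

Δv ≈ 4680 m/s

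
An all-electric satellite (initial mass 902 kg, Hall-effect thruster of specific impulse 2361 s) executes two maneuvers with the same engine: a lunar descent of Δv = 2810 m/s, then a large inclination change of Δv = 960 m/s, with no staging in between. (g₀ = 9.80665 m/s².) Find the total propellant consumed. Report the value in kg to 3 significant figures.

total propellant consumed ≈ 136 kg

v_e = Isp · g₀ = 2361 × 9.80665 = 23153.5 m/s.
After the first burn: m = 902 × exp(−2810/23153.5) = 902 × 0.88571 = 798.91 kg.
After the second burn: m = 798.91 × exp(−960/23153.5) = 798.91 × 0.95939 = 766.466 kg.
Total propellant = m₀ − m_final = 902 − 766.466 = 135.534 kg.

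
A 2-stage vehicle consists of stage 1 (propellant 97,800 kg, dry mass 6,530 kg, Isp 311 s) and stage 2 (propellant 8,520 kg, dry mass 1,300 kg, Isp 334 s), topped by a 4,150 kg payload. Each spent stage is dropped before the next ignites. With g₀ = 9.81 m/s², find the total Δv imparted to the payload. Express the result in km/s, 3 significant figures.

Δv ≈ 8.43 km/s

Ignition mass of stage 1 = 97,800+6,530 + 8,520+1,300 + 4,150 = 118,300 kg.
Stage 1: m₀ = 118,300 kg, m_f = 118,300 − 97,800 = 20,500 kg; Δv = 311×9.81×ln(5.771) = 3050.9×1.7528 ≈ 5348 m/s.
Stage 2: m₀ = 13,970 kg, m_f = 13,970 − 8,520 = 5,450 kg; Δv = 334×9.81×ln(2.563) = 3276.5×0.9413 ≈ 3084 m/s.
Total Δv = 5348 + 3084 = 8432 m/s.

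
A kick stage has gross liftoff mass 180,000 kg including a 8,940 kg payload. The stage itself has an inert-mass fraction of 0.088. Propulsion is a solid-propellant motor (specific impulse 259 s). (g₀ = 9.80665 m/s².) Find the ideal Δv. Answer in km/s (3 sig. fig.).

Δv ≈ 5.12 km/s

Stage wet mass = m₀ − payload = 180,000 − 8,940 = 171,060 kg.
Stage dry mass = ε × stage wet mass = 0.088 × 171,060 = 15,053.3 kg.
Burnout mass m_f = stage dry + payload = 15,053.3 + 8,940 = 23,993.3 kg.
v_e = Isp · g₀ = 259 × 9.80665 = 2539.9 m/s.
Δv = v_e · ln(180,000/23,993.3) = 2539.9 × ln(7.502) = 2539.9 × 2.0152 ≈ 5118 m/s.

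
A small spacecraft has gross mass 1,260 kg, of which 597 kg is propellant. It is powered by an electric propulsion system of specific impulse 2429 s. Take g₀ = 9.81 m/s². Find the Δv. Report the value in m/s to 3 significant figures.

v_e = Isp · g₀ = 2429 × 9.81 = 23828.5 m/s.
m_f = m₀ − m_prop = 1,260 − 597 = 663 kg.
By the Tsiolkovsky rocket equation, Δv = v_e · ln(m₀/m_f) = 23828.5 × ln(1.9) = 23828.5 × 0.6421 ≈ 15300.1 m/s.

Δv ≈ 15300 m/s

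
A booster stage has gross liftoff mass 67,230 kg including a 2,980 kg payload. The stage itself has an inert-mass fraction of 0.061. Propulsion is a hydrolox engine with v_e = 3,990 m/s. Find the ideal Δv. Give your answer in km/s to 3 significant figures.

Δv ≈ 9.08 km/s

Stage wet mass = m₀ − payload = 67,230 − 2,980 = 64,250 kg.
Stage dry mass = ε × stage wet mass = 0.061 × 64,250 = 3,919.25 kg.
Burnout mass m_f = stage dry + payload = 3,919.25 + 2,980 = 6,899.25 kg.
Using Δv = v_e ln(m₀/m_f): Δv = v_e · ln(67,230/6,899.25) = 3990.0 × ln(9.745) = 3990.0 × 2.2767 ≈ 9084 m/s.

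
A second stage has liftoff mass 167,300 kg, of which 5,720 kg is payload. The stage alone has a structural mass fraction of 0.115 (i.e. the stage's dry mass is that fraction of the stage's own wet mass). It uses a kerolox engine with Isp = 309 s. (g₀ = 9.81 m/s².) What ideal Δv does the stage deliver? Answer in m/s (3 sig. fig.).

Δv ≈ 5850 m/s

Stage wet mass = m₀ − payload = 167,300 − 5,720 = 161,580 kg.
Stage dry mass = ε × stage wet mass = 0.115 × 161,580 = 18,581.7 kg.
Burnout mass m_f = stage dry + payload = 18,581.7 + 5,720 = 24,301.7 kg.
v_e = Isp · g₀ = 309 × 9.81 = 3031.3 m/s.
Δv = v_e · ln(167,300/24,301.7) = 3031.3 × ln(6.884) = 3031.3 × 1.9292 ≈ 5848 m/s.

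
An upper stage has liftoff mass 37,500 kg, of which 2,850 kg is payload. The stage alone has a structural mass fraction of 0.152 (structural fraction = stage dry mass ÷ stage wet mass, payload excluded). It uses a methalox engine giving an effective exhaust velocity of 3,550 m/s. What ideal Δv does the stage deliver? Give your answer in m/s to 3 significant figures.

Δv ≈ 5430 m/s

Stage wet mass = m₀ − payload = 37,500 − 2,850 = 34,650 kg.
Stage dry mass = ε × stage wet mass = 0.152 × 34,650 = 5,266.8 kg.
Burnout mass m_f = stage dry + payload = 5,266.8 + 2,850 = 8,116.8 kg.
Δv = v_e · ln(37,500/8,116.8) = 3550.0 × ln(4.62) = 3550.0 × 1.5304 ≈ 5433 m/s.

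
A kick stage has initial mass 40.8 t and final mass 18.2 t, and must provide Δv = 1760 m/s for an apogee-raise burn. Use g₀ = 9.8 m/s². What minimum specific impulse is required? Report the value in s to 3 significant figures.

Isp ≈ 222 s

ln(m₀/m_f) = ln(40800/18200) = ln(2.242) = 0.8073.
Using Δv = v_e ln(m₀/m_f): v_e = Δv / ln(m₀/m_f) = 1760 / 0.8073 = 2180.2 m/s.
Isp = v_e / g₀ = 2180.2 / 9.8 = 222.5 s.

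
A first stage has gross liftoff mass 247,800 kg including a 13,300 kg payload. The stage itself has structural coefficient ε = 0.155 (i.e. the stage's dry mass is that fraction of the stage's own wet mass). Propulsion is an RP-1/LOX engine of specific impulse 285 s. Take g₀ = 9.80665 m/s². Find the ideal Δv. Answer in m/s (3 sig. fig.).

Δv ≈ 4490 m/s

Stage wet mass = m₀ − payload = 247,800 − 13,300 = 234,500 kg.
Stage dry mass = ε × stage wet mass = 0.155 × 234,500 = 36,347.5 kg.
Burnout mass m_f = stage dry + payload = 36,347.5 + 13,300 = 49,647.5 kg.
v_e = Isp · g₀ = 285 × 9.80665 = 2794.9 m/s.
Using Δv = v_e ln(m₀/m_f): Δv = v_e · ln(247,800/49,647.5) = 2794.9 × ln(4.991) = 2794.9 × 1.6077 ≈ 4493 m/s.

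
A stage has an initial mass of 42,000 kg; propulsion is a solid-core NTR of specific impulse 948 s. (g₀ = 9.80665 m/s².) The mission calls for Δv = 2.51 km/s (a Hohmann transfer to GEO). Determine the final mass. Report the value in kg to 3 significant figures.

final mass ≈ 32100 kg

v_e = Isp · g₀ = 948 × 9.80665 = 9296.7 m/s.
By the Tsiolkovsky rocket equation, m₀/m_f = exp(Δv / v_e) = exp(2510 / 9296.7) = exp(0.2700) = 1.3099.
m_f = m₀ / 1.3099 = 42,000 / 1.3099 = 32,063.5 kg.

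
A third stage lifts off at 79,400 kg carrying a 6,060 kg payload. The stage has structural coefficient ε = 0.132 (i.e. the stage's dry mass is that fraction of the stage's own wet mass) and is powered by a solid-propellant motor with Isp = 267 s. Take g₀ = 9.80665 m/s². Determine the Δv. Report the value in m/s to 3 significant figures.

Stage wet mass = m₀ − payload = 79,400 − 6,060 = 73,340 kg.
Stage dry mass = ε × stage wet mass = 0.132 × 73,340 = 9,680.88 kg.
Burnout mass m_f = stage dry + payload = 9,680.88 + 6,060 = 15,740.88 kg.
v_e = Isp · g₀ = 267 × 9.80665 = 2618.4 m/s.
Using Δv = v_e ln(m₀/m_f): Δv = v_e · ln(79,400/15,740.88) = 2618.4 × ln(5.044) = 2618.4 × 1.6182 ≈ 4237 m/s.

Δv ≈ 4240 m/s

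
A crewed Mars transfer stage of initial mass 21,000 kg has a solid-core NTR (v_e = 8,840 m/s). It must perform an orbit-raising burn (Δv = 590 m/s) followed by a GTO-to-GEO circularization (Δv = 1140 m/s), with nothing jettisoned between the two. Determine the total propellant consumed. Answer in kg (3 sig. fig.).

total propellant consumed ≈ 3730 kg

After the first burn: m = 21000 × exp(−590/8840.0) = 21000 × 0.93544 = 19,644.2 kg.
After the second burn: m = 19,644.2 × exp(−1140/8840.0) = 19,644.2 × 0.87901 = 17,267.4 kg.
Total propellant = m₀ − m_final = 21000 − 17,267.4 = 3,732.6 kg.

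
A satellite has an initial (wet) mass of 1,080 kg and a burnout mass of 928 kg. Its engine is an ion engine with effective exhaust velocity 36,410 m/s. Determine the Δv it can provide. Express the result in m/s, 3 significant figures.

Δv ≈ 5520 m/s

Rocket equation: Δv = v_e · ln(m₀/m_f) = 36410.0 × ln(1.164) = 36410.0 × 0.1517 ≈ 5522.8 m/s.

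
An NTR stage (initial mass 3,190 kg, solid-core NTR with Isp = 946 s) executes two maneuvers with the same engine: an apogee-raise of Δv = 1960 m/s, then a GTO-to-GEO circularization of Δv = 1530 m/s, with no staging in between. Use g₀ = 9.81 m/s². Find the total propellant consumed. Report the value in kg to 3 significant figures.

v_e = Isp · g₀ = 946 × 9.81 = 9280.3 m/s.
After the first burn: m = 3190 × exp(−1960/9280.3) = 3190 × 0.80961 = 2,582.66 kg.
After the second burn: m = 2,582.66 × exp(−1530/9280.3) = 2,582.66 × 0.84801 = 2,190.12 kg.
Total propellant = m₀ − m_final = 3190 − 2,190.12 = 999.88 kg.

total propellant consumed ≈ 1000 kg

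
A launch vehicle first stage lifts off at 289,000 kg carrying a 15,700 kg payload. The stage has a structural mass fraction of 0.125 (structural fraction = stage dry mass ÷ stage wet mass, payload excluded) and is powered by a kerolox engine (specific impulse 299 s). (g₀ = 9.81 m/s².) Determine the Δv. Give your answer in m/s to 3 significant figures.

Δv ≈ 5150 m/s

Stage wet mass = m₀ − payload = 289,000 − 15,700 = 273,300 kg.
Stage dry mass = ε × stage wet mass = 0.125 × 273,300 = 34,162.5 kg.
Burnout mass m_f = stage dry + payload = 34,162.5 + 15,700 = 49,862.5 kg.
v_e = Isp · g₀ = 299 × 9.81 = 2933.2 m/s.
Δv = v_e · ln(289,000/49,862.5) = 2933.2 × ln(5.796) = 2933.2 × 1.7572 ≈ 5154 m/s.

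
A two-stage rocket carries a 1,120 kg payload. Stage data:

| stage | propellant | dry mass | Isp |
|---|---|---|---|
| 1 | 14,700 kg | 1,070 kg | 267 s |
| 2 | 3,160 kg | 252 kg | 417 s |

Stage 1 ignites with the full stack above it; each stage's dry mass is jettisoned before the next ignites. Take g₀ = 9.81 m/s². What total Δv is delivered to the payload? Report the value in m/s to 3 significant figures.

Δv ≈ 8260 m/s

Ignition mass of stage 1 = 14,700+1,070 + 3,160+252 + 1,120 = 20,302 kg.
Stage 1: m₀ = 20,302 kg, m_f = 20,302 − 14,700 = 5,602 kg; Δv = 267×9.81×ln(3.624) = 2619.3×1.2876 ≈ 3373 m/s.
Stage 2: m₀ = 4,532 kg, m_f = 4,532 − 3,160 = 1,372 kg; Δv = 417×9.81×ln(3.303) = 4090.8×1.1949 ≈ 4888 m/s.
Total Δv = 3373 + 4888 = 8261 m/s.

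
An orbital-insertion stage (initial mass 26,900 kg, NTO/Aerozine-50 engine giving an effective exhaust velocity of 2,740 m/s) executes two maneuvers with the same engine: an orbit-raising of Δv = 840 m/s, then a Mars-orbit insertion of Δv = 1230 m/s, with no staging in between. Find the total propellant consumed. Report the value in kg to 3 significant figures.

total propellant consumed ≈ 14300 kg

After the first burn: m = 26900 × exp(−840/2740.0) = 26900 × 0.73597 = 19,797.6 kg.
After the second burn: m = 19,797.6 × exp(−1230/2740.0) = 19,797.6 × 0.63833 = 12,637.4 kg.
Total propellant = m₀ − m_final = 26900 − 12,637.4 = 14,262.6 kg.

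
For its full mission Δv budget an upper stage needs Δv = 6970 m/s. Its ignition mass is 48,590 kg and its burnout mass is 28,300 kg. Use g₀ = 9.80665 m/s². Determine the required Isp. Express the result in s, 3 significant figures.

ln(m₀/m_f) = ln(48590/28300) = ln(1.717) = 0.5406.
v_e = Δv / ln(m₀/m_f) = 6970 / 0.5406 = 12894.1 m/s.
Isp = v_e / g₀ = 12894.1 / 9.80665 = 1314.8 s.

Isp ≈ 1310 s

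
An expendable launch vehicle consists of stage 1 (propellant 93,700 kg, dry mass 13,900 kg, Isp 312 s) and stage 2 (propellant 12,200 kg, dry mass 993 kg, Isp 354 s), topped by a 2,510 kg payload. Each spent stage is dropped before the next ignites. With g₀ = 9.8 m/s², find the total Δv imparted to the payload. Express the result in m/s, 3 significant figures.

Ignition mass of stage 1 = 93,700+13,900 + 12,200+993 + 2,510 = 123,303 kg.
Stage 1: m₀ = 123,303 kg, m_f = 123,303 − 93,700 = 29,603 kg; Δv = 312×9.8×ln(4.165) = 3057.6×1.4268 ≈ 4362 m/s.
Stage 2: m₀ = 15,703 kg, m_f = 15,703 − 12,200 = 3,503 kg; Δv = 354×9.8×ln(4.483) = 3469.2×1.5002 ≈ 5205 m/s.
Total Δv = 4362 + 5205 = 9567 m/s.

Δv ≈ 9570 m/s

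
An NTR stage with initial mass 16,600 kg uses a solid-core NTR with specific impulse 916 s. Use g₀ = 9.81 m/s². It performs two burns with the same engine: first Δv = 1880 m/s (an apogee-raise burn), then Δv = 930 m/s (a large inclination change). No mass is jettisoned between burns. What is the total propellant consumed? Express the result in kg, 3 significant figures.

total propellant consumed ≈ 4460 kg

v_e = Isp · g₀ = 916 × 9.81 = 8986.0 m/s.
After the first burn: m = 16600 × exp(−1880/8986.0) = 16600 × 0.81122 = 13,466.3 kg.
After the second burn: m = 13,466.3 × exp(−930/8986.0) = 13,466.3 × 0.90168 = 12,142.3 kg.
Total propellant = m₀ − m_final = 16600 − 12,142.3 = 4,457.7 kg.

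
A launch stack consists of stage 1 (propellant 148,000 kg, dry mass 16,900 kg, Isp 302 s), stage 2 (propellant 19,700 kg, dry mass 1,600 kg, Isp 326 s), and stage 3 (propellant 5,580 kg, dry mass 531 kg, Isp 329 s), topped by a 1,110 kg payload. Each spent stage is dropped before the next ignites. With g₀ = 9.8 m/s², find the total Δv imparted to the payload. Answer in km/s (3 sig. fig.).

Δv ≈ 12.8 km/s

Ignition mass of stage 1 = 148,000+16,900 + 19,700+1,600 + 5,580+531 + 1,110 = 193,421 kg.
Stage 1: m₀ = 193,421 kg, m_f = 193,421 − 148,000 = 45,421 kg; Δv = 302×9.8×ln(4.258) = 2959.6×1.4489 ≈ 4288 m/s.
Stage 2: m₀ = 28,521 kg, m_f = 28,521 − 19,700 = 8,821 kg; Δv = 326×9.8×ln(3.233) = 3194.8×1.1735 ≈ 3749 m/s.
Stage 3: m₀ = 7,221 kg, m_f = 7,221 − 5,580 = 1,641 kg; Δv = 329×9.8×ln(4.4) = 3224.2×1.4817 ≈ 4777 m/s.
Total Δv = 4288 + 3749 + 4777 = 12814 m/s.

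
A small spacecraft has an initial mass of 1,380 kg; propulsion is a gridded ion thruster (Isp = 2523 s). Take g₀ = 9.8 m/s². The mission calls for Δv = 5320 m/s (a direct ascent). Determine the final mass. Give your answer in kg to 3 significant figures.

v_e = Isp · g₀ = 2523 × 9.8 = 24725.4 m/s.
Rocket equation: m₀/m_f = exp(Δv / v_e) = exp(5320 / 24725.4) = exp(0.2152) = 1.2401.
m_f = m₀ / 1.2401 = 1,380 / 1.2401 = 1,112.81 kg.

final mass ≈ 1110 kg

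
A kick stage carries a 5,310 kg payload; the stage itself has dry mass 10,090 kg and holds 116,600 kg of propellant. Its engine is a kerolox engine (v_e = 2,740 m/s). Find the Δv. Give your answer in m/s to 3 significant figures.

m₀ = payload + dry + propellant = 5,310 + 10,090 + 116,600 = 132,000 kg.
m_f = payload + dry = 5,310 + 10,090 = 15,400 kg.
Δv = v_e · ln(m₀/m_f) = 2740.0 × ln(8.571) = 2740.0 × 2.1484 ≈ 5886.7 m/s.

Δv ≈ 5890 m/s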